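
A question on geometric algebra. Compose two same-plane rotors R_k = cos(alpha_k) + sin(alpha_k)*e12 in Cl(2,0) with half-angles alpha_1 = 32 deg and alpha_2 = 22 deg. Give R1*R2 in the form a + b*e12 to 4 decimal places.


Same-plane rotors commute and their half-angles add:
R1*R2 = cos(a1 + a2) + sin(a1 + a2)*e12.
a1 + a2 = 32 + 22 = 54 deg
cos(54 deg) = 0.5878
sin(54 deg) = 0.8090
R1*R2 = 0.5878 + 0.8090*e12


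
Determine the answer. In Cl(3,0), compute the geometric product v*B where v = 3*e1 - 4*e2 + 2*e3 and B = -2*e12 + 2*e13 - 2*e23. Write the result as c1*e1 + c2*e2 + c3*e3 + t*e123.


vB has grade-1 (vector) and grade-3 (trivector) parts: vB = (v _| B) + (v ^ B).
Vector part <vB>_1:
  e1: -v2*b12 - v3*b13 = -(-4)*(-2) - (2)*(2) = -12
  e2: v1*b12 - v3*b23 = (3)*(-2) - (2)*(-2) = -2
  e3: v1*b13 + v2*b23 = (3)*(2) + (-4)*(-2) = 14
Trivector part <vB>_3:
  e123: v1*b23 - v2*b13 + v3*b12 = (3)*(-2) - (-4)*(2) + (2)*(-2) = -2
vB = -12*e1 - 2*e2 + 14*e3 - 2*e123


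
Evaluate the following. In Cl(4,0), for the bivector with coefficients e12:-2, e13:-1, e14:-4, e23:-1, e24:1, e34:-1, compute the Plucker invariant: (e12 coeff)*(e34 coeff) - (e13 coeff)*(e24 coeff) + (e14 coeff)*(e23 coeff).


Plucker relation: af - be + cd
a*f = (-2)*(-1) = 2
b*e = (-1)*1 = -1
c*d = (-4)*(-1) = 4
af - be + cd = 2 - (-1) + 4
= 7


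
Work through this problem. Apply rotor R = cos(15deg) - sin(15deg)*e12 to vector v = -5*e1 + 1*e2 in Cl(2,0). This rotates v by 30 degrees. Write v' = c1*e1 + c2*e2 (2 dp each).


Rotor R = cos(15deg) - sin(15deg)*e12
Rotation angle theta = 2 * 15 = 30 degrees
v' = R*v*~R rotates v by theta.
cos(30deg) = 0.8660, sin(30deg) = 0.5000
v'_1 = -5*cos(30deg) - 1*sin(30deg)
= -5*0.8660 - 1*0.5000
= -4.83
v'_2 = -5*sin(30deg) + 1*cos(30deg)
= -5*0.5000 + 1*0.8660
= -1.63
v' = -4.83*e1 - 1.63*e2


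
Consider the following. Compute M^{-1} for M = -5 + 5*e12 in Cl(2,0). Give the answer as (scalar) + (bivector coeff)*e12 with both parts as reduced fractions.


M = -5 + 5*e12, where e12^2 = -1.
Since M commutes with its reverse ~M = a - b*e12, M * ~M = a^2 - b^2*e12^2 = a^2 + b^2.
So M^{-1} = ~M / (a^2 + b^2) = (a - b*e12)/(a^2 + b^2).
a^2 + b^2 = 25 + 25 = 50
Scalar part = -5/50 = -1/10
Bivector coeff = -5/50 = -1/10
M^{-1} = -1/10 - 1/10*e12


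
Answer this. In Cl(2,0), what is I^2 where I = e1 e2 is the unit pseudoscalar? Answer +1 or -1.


The pseudoscalar I = e1...e_n (product of all n generators) of Cl(p,q) satisfies I^2 = (-1)^(q + n(n-1)/2).
p = 2, q = 0, n = p + q = 2
n(n-1)/2 = 2 * 1 / 2 = 1
Exponent = q + n(n-1)/2 = 0 + 1 = 1
I^2 = (-1)^1 = -1


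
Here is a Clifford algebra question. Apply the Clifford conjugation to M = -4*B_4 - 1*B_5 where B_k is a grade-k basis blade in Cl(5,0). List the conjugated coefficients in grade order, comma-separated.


Clifford conjugate sign for grade k: (-1)^(k(k+1)/2)
Grade 4: (-1)^(4*5/2) = (-1)^10 = 1, coeff -4 -> -4
Grade 5: (-1)^(5*6/2) = (-1)^15 = -1, coeff -1 -> 1
Conjugated coefficients: -4, 1


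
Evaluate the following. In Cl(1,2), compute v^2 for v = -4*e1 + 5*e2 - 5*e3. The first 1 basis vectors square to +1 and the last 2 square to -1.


v^2 = sum of c_i^2 * e_i^2
Positive signature terms (e_i^2 = +1): (-4)^2 = 16
Negative signature terms (e_j^2 = -1): 5^2 + (-5)^2 = 50
v^2 = 16 - 50 = -34


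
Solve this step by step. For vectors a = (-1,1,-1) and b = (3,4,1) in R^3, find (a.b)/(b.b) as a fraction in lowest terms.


Projection coefficient = (a . b) / (b . b)
a . b = (-1)*3 + 1*4 + (-1)*1
= -3 + 4 + (-1) = 0
b . b = 3^2 + 4^2 + 1^2
= 9 + 16 + 1 = 26
Coefficient = 0/26
In lowest terms: 0/1


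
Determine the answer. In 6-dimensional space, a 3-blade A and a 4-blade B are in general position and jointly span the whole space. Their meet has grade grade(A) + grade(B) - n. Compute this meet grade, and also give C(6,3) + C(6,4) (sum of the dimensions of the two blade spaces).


Meet grade = grade(A) + grade(B) - n
= 3 + 4 - 6 = 1
C(6,3) = 20
C(6,4) = 15
dim_A + dim_B = 20 + 15 = 35


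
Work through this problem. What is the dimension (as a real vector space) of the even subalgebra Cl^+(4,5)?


Even subalgebra dimension = 2^(n-1)
n = 4 + 5 = 9
2^(9 - 1) = 2^8 = 256
Verification: sum of C(9,k) for even k = 1 + 36 + 126 + 84 + 9 = 256
Result = 256


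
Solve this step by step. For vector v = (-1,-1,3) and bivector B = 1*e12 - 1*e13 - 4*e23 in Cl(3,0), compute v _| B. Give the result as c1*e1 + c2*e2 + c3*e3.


Left contraction v _| B = <vB>_1 (grade-1 part of the geometric product vB).
Using e1_|e12 = e2, e2_|e12 = -e1, e1_|e13 = e3, e3_|e13 = -e1, e2_|e23 = e3, e3_|e23 = -e2:
e1 coeff: -v2*b12 - v3*b13 = -(-1)*(1) - (3)*(-1) = 4
e2 coeff: v1*b12 - v3*b23 = (-1)*(1) - (3)*(-4) = 11
e3 coeff: v1*b13 + v2*b23 = (-1)*(-1) + (-1)*(-4) = 5
v _| B = 4*e1 + 11*e2 + 5*e3


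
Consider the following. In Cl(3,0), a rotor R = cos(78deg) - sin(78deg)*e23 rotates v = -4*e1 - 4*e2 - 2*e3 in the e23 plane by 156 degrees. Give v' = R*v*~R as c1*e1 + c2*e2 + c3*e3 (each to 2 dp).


Rotor R = cos(78deg) - sin(78deg)*e23
Rotation angle theta = 2 * 78 = 156 degrees in the e23 plane (e2 -> e3).
The component perpendicular to the plane (e1) is invariant: v'_1 = v1 = -4.00
cos(156deg) = -0.9135, sin(156deg) = 0.4067
v'_2 = v2*cos(theta) - v3*sin(theta) = -4*(-0.9135) - (-2)*0.4067 = 4.47
v'_3 = v2*sin(theta) + v3*cos(theta) = -4*0.4067 + (-2)*(-0.9135) = 0.20
v' = -4.00*e1 + 4.47*e2 + 0.20*e3


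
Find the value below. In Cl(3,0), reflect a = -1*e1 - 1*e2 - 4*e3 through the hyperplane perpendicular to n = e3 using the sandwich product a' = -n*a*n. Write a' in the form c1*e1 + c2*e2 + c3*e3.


Reflection formula: a' = -n*a*n, with n = e3 (unit vector, n^2 = 1).
For reflection through hyperplane perp to e3:
The component along e3 flips sign, others stay.
a = (-1, -1, -4)
a' = (-1, -1, 4)
a' = -1*e1 - 1*e2 + 4*e3


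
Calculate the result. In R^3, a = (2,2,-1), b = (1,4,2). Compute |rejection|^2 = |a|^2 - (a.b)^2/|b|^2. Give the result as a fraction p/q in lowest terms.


|a|^2 = 2^2 + 2^2 + (-1)^2 = 9
|b|^2 = 1^2 + 4^2 + 2^2 = 21
a . b = 2*1 + 2*4 + (-1)*2 = 8
(a.b)^2 = 8^2 = 64
|rej|^2 = 9 - 64/21
= (189 - 64)/21
= 125/21
In lowest terms: 125/21


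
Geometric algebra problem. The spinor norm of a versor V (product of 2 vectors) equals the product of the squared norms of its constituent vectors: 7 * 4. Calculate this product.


Spinor norm N(V) = |v1|^2 * |v2|^2 * ... * |v2|^2
= 7 * 4
Running product: 7, 28
N(V) = 28


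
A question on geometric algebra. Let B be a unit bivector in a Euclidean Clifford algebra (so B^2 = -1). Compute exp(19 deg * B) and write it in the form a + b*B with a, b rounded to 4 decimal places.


For a unit bivector B with B^2 = -1, the exponential series gives
e^(theta*B) = cos(theta) + sin(theta)*B (the GA analogue of Euler's formula).
theta = 19 degrees = 0.331613 rad
cos(19 deg) = 0.9455
sin(19 deg) = 0.3256
exp(theta*B) = 0.9455 + 0.3256*B


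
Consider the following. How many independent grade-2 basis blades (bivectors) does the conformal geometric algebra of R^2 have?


The conformal model of R^2 uses Cl(3,1) with m = 2 + 2 = 4 generators.
Number of grade-2 blades = C(m, 2) = C(4, 2)
= 4*3/2 = 6


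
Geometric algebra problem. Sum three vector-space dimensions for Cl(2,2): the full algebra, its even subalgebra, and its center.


n = 2 + 2 = 4
Total dim = 2^4 = 16
Even subalgebra dim = 2^3 = 8
n is even, so center dim = 1
Sum = 16 + 8 + 1 = 25


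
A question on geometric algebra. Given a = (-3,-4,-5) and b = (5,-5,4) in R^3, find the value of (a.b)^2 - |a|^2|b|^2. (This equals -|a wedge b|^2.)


a . b = (-3)*5 + (-4)*(-5) + (-5)*4
= -15 + 20 + (-20) = -15
|a|^2 = (-3)^2 + (-4)^2 + (-5)^2 = 50
|b|^2 = 5^2 + (-5)^2 + 4^2 = 66
(a.b)^2 = (-15)^2 = 225
|a|^2 * |b|^2 = 50 * 66 = 3300
Result = 225 - 3300 = -3075


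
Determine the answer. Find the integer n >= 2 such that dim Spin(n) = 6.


dim Spin(n) = dim so(n) = n(n-1)/2.
Solve n(n-1)/2 = 6, i.e. n^2 - n - 12 = 0.
Discriminant = 1 + 8*6 = 49
n = (1 + sqrt(49))/2 = (1 + 7)/2 = 4


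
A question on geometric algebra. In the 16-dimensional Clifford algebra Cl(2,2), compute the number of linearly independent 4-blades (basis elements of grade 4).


Number of grade-k basis blades in Cl(p,q) with n = p + q is C(n, k).
n = 2 + 2 = 4
C(4, 4) = 4! / (4! * 0!)
= 24 / (24 * 1)
= 1


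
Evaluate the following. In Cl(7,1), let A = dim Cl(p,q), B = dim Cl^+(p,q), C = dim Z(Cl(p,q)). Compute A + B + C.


n = 7 + 1 = 8
Total dim = 2^8 = 256
Even subalgebra dim = 2^7 = 128
n is even, so center dim = 1
Sum = 256 + 128 + 1 = 385


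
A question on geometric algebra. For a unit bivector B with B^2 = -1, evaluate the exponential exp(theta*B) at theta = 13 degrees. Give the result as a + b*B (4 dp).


For a unit bivector B with B^2 = -1, the exponential series gives
e^(theta*B) = cos(theta) + sin(theta)*B (the GA analogue of Euler's formula).
theta = 13 degrees = 0.226893 rad
cos(13 deg) = 0.9744
sin(13 deg) = 0.2250
exp(theta*B) = 0.9744 + 0.2250*B


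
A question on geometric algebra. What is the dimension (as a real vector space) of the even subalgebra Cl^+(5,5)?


Even subalgebra dimension = 2^(n-1)
n = 5 + 5 = 10
2^(10 - 1) = 2^9 = 512
Verification: sum of C(10,k) for even k = 1 + 45 + 210 + 210 + 45 + 1 = 512
Result = 512


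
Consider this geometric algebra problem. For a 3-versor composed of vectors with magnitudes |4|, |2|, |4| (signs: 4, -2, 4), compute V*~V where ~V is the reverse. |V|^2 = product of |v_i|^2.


Each vector v_i has |v_i|^2 = s_i^2
Squared scales: 4^2 = 16, (-2)^2 = 4, 4^2 = 16
|V|^2 = 16 * 4 * 16
= 1024


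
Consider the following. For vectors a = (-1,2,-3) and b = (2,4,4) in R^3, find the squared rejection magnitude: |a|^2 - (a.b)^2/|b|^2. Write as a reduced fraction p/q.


|a|^2 = (-1)^2 + 2^2 + (-3)^2 = 14
|b|^2 = 2^2 + 4^2 + 4^2 = 36
a . b = (-1)*2 + 2*4 + (-3)*4 = -6
(a.b)^2 = (-6)^2 = 36
|rej|^2 = 14 - 36/36
= (504 - 36)/36
= 468/36
In lowest terms: 13/1


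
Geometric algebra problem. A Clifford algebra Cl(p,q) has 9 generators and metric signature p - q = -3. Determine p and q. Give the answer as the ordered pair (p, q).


We need p + q = 9 and p - q = -3.
Adding: 2p = 9 + (-3) = 6, so p = 3.
Then q = 9 - 3 = 6.
(p, q) = (3, 6)


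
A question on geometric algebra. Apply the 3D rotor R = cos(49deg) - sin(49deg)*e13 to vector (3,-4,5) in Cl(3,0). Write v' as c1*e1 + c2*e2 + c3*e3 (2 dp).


Rotor R = cos(49deg) - sin(49deg)*e13
Rotation angle theta = 2 * 49 = 98 degrees in the e13 plane (e1 -> e3).
The component perpendicular to the plane (e2) is invariant: v'_2 = v2 = -4.00
cos(98deg) = -0.1392, sin(98deg) = 0.9903
v'_1 = v1*cos(theta) - v3*sin(theta) = 3*(-0.1392) - 5*0.9903 = -5.37
v'_3 = v1*sin(theta) + v3*cos(theta) = 3*0.9903 + 5*(-0.1392) = 2.27
v' = -5.37*e1 - 4.00*e2 + 2.27*e3


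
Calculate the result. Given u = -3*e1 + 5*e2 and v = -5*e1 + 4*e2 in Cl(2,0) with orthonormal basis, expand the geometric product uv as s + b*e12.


Expand: (-3*e1 + 5*e2)(-5*e1 + 4*e2)
= (-3)*(-5)*e1e1 + (-3)*4*e1e2 + 5*(-5)*e2e1 + 5*4*e2e2
Using e1^2 = e2^2 = 1, e2e1 = -e1e2:
Scalar part s = (-3)*(-5) + 5*4 = 15 + 20 = 35
Bivector part b = (-3)*4 - 5*(-5) = -12 - (-25) = 13
uv = 35 + 13*e12


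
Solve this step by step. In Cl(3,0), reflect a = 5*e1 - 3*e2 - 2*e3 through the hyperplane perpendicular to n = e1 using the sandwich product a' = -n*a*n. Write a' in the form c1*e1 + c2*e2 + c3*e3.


Reflection formula: a' = -n*a*n, with n = e1 (unit vector, n^2 = 1).
For reflection through hyperplane perp to e1:
The component along e1 flips sign, others stay.
a = (5, -3, -2)
a' = (-5, -3, -2)
a' = -5*e1 - 3*e2 - 2*e3


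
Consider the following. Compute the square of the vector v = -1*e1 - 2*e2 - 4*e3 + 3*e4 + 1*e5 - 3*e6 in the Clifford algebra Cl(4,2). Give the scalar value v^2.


v^2 = sum of c_i^2 * e_i^2
Positive signature terms (e_i^2 = +1): (-1)^2 + (-2)^2 + (-4)^2 + 3^2 = 30
Negative signature terms (e_j^2 = -1): 1^2 + (-3)^2 = 10
v^2 = 30 - 10 = 20


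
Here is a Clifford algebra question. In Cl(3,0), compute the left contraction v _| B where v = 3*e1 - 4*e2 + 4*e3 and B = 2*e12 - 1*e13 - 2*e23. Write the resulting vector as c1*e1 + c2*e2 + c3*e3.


Left contraction v _| B = <vB>_1 (grade-1 part of the geometric product vB).
Using e1_|e12 = e2, e2_|e12 = -e1, e1_|e13 = e3, e3_|e13 = -e1, e2_|e23 = e3, e3_|e23 = -e2:
e1 coeff: -v2*b12 - v3*b13 = -(-4)*(2) - (4)*(-1) = 12
e2 coeff: v1*b12 - v3*b23 = (3)*(2) - (4)*(-2) = 14
e3 coeff: v1*b13 + v2*b23 = (3)*(-1) + (-4)*(-2) = 5
v _| B = 12*e1 + 14*e2 + 5*e3


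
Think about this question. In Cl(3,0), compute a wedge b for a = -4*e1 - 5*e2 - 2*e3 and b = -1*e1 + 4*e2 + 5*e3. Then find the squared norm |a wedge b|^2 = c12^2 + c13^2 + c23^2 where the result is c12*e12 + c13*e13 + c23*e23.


a wedge b = (a1*b2 - a2*b1)*e12 + (a1*b3 - a3*b1)*e13 + (a2*b3 - a3*b2)*e23
e12 coeff: (-4)*4 - (-5)*(-1) = -16 - 5 = -21
e13 coeff: (-4)*5 - (-2)*(-1) = -20 - 2 = -22
e23 coeff: (-5)*5 - (-2)*4 = -25 - (-8) = -17
|a wedge b|^2 = (-21)^2 + (-22)^2 + (-17)^2
= 441 + 484 + 289
= 1214


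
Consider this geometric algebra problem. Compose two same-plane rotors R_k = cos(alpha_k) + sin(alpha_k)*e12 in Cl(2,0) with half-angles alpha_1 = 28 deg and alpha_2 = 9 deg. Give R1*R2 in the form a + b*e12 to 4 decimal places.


Same-plane rotors commute and their half-angles add:
R1*R2 = cos(a1 + a2) + sin(a1 + a2)*e12.
a1 + a2 = 28 + 9 = 37 deg
cos(37 deg) = 0.7986
sin(37 deg) = 0.6018
R1*R2 = 0.7986 + 0.6018*e12


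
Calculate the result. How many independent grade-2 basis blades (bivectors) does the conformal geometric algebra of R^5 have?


The conformal model of R^5 uses Cl(6,1) with m = 5 + 2 = 7 generators.
Number of grade-2 blades = C(m, 2) = C(7, 2)
= 7*6/2 = 21


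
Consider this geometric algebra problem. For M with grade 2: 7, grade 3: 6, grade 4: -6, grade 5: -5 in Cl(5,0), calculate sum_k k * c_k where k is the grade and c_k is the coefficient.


Grade-weighted sum = sum of grade_k * coefficient_k
2*7 = 14
3*6 = 18
4*(-6) = -24
5*(-5) = -25
Total = 14 + 18 + (-24) + (-25) = -17


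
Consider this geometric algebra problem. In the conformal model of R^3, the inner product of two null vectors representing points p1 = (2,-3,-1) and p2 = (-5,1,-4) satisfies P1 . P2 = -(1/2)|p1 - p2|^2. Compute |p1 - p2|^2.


p1 - p2 = (7, -4, 3)
|p1 - p2|^2 = 7^2 + (-4)^2 + 3^2
= 49 + 16 + 9
= 74


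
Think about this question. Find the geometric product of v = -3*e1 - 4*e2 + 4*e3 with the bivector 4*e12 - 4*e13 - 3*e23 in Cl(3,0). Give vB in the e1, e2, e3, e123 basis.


vB has grade-1 (vector) and grade-3 (trivector) parts: vB = (v _| B) + (v ^ B).
Vector part <vB>_1:
  e1: -v2*b12 - v3*b13 = -(-4)*(4) - (4)*(-4) = 32
  e2: v1*b12 - v3*b23 = (-3)*(4) - (4)*(-3) = 0
  e3: v1*b13 + v2*b23 = (-3)*(-4) + (-4)*(-3) = 24
Trivector part <vB>_3:
  e123: v1*b23 - v2*b13 + v3*b12 = (-3)*(-3) - (-4)*(-4) + (4)*(4) = 9
vB = 32*e1 + 0*e2 + 24*e3 + 9*e123


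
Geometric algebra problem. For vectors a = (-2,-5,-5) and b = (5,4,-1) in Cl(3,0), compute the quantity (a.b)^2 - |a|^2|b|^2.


a . b = (-2)*5 + (-5)*4 + (-5)*(-1)
= -10 + (-20) + 5 = -25
|a|^2 = (-2)^2 + (-5)^2 + (-5)^2 = 54
|b|^2 = 5^2 + 4^2 + (-1)^2 = 42
(a.b)^2 = (-25)^2 = 625
|a|^2 * |b|^2 = 54 * 42 = 2268
Result = 625 - 2268 = -1643


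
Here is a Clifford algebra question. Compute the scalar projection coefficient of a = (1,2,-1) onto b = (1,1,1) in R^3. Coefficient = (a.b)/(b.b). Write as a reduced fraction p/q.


Projection coefficient = (a . b) / (b . b)
a . b = 1*1 + 2*1 + (-1)*1
= 1 + 2 + (-1) = 2
b . b = 1^2 + 1^2 + 1^2
= 1 + 1 + 1 = 3
Coefficient = 2/3
In lowest terms: 2/3


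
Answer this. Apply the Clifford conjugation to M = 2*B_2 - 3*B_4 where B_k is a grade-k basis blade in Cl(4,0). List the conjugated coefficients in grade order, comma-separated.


Clifford conjugate sign for grade k: (-1)^(k(k+1)/2)
Grade 2: (-1)^(2*3/2) = (-1)^3 = -1, coeff 2 -> -2
Grade 4: (-1)^(4*5/2) = (-1)^10 = 1, coeff -3 -> -3
Conjugated coefficients: -2, -3


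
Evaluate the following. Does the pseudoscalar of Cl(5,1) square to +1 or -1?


The pseudoscalar I = e1...e_n (product of all n generators) of Cl(p,q) satisfies I^2 = (-1)^(q + n(n-1)/2).
p = 5, q = 1, n = p + q = 6
n(n-1)/2 = 6 * 5 / 2 = 15
Exponent = q + n(n-1)/2 = 1 + 15 = 16
I^2 = (-1)^16 = +1


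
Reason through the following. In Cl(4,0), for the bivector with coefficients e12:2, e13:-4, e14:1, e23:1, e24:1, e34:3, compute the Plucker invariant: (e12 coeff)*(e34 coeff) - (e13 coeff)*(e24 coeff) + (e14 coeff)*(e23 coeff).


Plucker relation: af - be + cd
a*f = 2*3 = 6
b*e = (-4)*1 = -4
c*d = 1*1 = 1
af - be + cd = 6 - (-4) + 1
= 11


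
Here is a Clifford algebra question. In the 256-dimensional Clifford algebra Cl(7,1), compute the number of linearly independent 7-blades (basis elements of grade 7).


Number of grade-k basis blades in Cl(p,q) with n = p + q is C(n, k).
n = 7 + 1 = 8
C(8, 7) = 8! / (7! * 1!)
= 40320 / (5040 * 1)
= 8


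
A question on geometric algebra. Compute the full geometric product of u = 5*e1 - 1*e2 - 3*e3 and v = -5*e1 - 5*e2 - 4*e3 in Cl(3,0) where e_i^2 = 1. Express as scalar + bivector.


In Cl(3,0): e_i^2 = 1, e_ie_j = -e_je_i for i != j.
Scalar part = u . v = 5*(-5) + (-1)*(-5) + (-3)*(-4)
= -25 + 5 + 12 = -8
e12 coeff = 5*(-5) - (-1)*(-5) = -25 - 5 = -30
e13 coeff = 5*(-4) - (-3)*(-5) = -20 - 15 = -35
e23 coeff = (-1)*(-4) - (-3)*(-5) = 4 - 15 = -11
uv = -8 - 30*e12 - 35*e13 - 11*e23


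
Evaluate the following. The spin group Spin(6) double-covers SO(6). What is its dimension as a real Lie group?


Spin(n) double-covers SO(n); both have Lie algebra so(n) of dimension n(n-1)/2.
n = 6
n(n-1) = 6 * 5 = 30
dim Spin(6) = 30/2 = 15


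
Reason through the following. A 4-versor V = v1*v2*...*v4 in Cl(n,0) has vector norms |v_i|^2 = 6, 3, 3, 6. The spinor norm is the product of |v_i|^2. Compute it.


Spinor norm N(V) = |v1|^2 * |v2|^2 * ... * |v4|^2
= 6 * 3 * 3 * 6
Running product: 6, 18, 54, 324
N(V) = 324


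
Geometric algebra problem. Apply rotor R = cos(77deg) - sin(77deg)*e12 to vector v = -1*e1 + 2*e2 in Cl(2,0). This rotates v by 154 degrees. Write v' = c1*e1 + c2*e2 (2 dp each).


Rotor R = cos(77deg) - sin(77deg)*e12
Rotation angle theta = 2 * 77 = 154 degrees
v' = R*v*~R rotates v by theta.
cos(154deg) = -0.8988, sin(154deg) = 0.4384
v'_1 = -1*cos(154deg) - 2*sin(154deg)
= -1*(-0.8988) - 2*0.4384
= 0.02
v'_2 = -1*sin(154deg) + 2*cos(154deg)
= -1*0.4384 + 2*(-0.8988)
= -2.24
v' = 0.02*e1 - 2.24*e2


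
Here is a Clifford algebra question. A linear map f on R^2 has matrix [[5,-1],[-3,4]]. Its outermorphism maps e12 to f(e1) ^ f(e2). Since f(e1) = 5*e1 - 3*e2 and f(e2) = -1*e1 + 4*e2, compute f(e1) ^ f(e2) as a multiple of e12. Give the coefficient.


The outermorphism of a linear map f sends e1^e2 to f(e1)^f(e2).
f(e1) = 5*e1 - 3*e2
f(e2) = -1*e1 + 4*e2
f(e1) ^ f(e2) = (5*e1 - 3*e2) ^ (-1*e1 + 4*e2)
= 5*4*e12 + (-3)*(-1)*e21
= (20 - 3)*e12
= 17*e12
Coefficient = 17


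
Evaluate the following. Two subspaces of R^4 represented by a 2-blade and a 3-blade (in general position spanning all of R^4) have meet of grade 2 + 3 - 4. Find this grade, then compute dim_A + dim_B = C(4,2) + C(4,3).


Meet grade = grade(A) + grade(B) - n
= 2 + 3 - 4 = 1
C(4,2) = 6
C(4,3) = 4
dim_A + dim_B = 6 + 4 = 10


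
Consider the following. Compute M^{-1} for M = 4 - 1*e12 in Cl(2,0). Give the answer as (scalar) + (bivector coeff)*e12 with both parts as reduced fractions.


M = 4 - 1*e12, where e12^2 = -1.
Since M commutes with its reverse ~M = a - b*e12, M * ~M = a^2 - b^2*e12^2 = a^2 + b^2.
So M^{-1} = ~M / (a^2 + b^2) = (a - b*e12)/(a^2 + b^2).
a^2 + b^2 = 16 + 1 = 17
Scalar part = 4/17 = 4/17
Bivector coeff = 1/17 = 1/17
M^{-1} = 4/17 + 1/17*e12


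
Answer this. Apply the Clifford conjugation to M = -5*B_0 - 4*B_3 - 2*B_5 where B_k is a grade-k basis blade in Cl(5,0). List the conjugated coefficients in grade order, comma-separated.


Clifford conjugate sign for grade k: (-1)^(k(k+1)/2)
Grade 0: (-1)^(0*1/2) = (-1)^0 = 1, coeff -5 -> -5
Grade 3: (-1)^(3*4/2) = (-1)^6 = 1, coeff -4 -> -4
Grade 5: (-1)^(5*6/2) = (-1)^15 = -1, coeff -2 -> 2
Conjugated coefficients: -5, -4, 2


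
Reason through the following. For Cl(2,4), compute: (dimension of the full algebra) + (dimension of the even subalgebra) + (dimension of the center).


n = 2 + 4 = 6
Total dim = 2^6 = 64
Even subalgebra dim = 2^5 = 32
n is even, so center dim = 1
Sum = 64 + 32 + 1 = 97


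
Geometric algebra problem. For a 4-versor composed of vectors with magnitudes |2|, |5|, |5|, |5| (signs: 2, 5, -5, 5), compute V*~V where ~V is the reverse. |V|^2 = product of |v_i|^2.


Each vector v_i has |v_i|^2 = s_i^2
Squared scales: 2^2 = 4, 5^2 = 25, (-5)^2 = 25, 5^2 = 25
|V|^2 = 4 * 25 * 25 * 25
= 62500


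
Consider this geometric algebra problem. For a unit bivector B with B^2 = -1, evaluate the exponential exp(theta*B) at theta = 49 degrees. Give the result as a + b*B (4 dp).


For a unit bivector B with B^2 = -1, the exponential series gives
e^(theta*B) = cos(theta) + sin(theta)*B (the GA analogue of Euler's formula).
theta = 49 degrees = 0.855211 rad
cos(49 deg) = 0.6561
sin(49 deg) = 0.7547
exp(theta*B) = 0.6561 + 0.7547*B


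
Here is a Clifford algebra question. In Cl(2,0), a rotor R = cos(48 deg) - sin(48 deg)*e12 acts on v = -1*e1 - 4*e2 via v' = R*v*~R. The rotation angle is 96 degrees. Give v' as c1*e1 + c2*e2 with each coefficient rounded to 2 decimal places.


Rotor R = cos(48deg) - sin(48deg)*e12
Rotation angle theta = 2 * 48 = 96 degrees
v' = R*v*~R rotates v by theta.
cos(96deg) = -0.1045, sin(96deg) = 0.9945
v'_1 = -1*cos(96deg) - (-4)*sin(96deg)
= -1*(-0.1045) - (-4)*0.9945
= 4.08
v'_2 = -1*sin(96deg) + (-4)*cos(96deg)
= -1*0.9945 + (-4)*(-0.1045)
= -0.58
v' = 4.08*e1 - 0.58*e2


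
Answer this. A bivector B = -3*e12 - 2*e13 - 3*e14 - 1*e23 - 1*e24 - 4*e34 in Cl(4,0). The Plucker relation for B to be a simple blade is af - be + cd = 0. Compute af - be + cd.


Plucker relation: af - be + cd
a*f = (-3)*(-4) = 12
b*e = (-2)*(-1) = 2
c*d = (-3)*(-1) = 3
af - be + cd = 12 - 2 + 3
= 13


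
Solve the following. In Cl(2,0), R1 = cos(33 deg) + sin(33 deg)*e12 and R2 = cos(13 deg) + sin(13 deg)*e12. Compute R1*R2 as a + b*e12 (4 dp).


Same-plane rotors commute and their half-angles add:
R1*R2 = cos(a1 + a2) + sin(a1 + a2)*e12.
a1 + a2 = 33 + 13 = 46 deg
cos(46 deg) = 0.6947
sin(46 deg) = 0.7193
R1*R2 = 0.6947 + 0.7193*e12


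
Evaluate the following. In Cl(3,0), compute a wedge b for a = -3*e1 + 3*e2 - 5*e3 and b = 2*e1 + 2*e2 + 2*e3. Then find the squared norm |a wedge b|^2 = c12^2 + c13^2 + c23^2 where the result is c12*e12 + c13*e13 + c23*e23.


a wedge b = (a1*b2 - a2*b1)*e12 + (a1*b3 - a3*b1)*e13 + (a2*b3 - a3*b2)*e23
e12 coeff: (-3)*2 - 3*2 = -6 - 6 = -12
e13 coeff: (-3)*2 - (-5)*2 = -6 - (-10) = 4
e23 coeff: 3*2 - (-5)*2 = 6 - (-10) = 16
|a wedge b|^2 = (-12)^2 + 4^2 + 16^2
= 144 + 16 + 256
= 416


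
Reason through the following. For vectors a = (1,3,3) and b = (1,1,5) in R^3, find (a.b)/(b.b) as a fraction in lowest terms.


Projection coefficient = (a . b) / (b . b)
a . b = 1*1 + 3*1 + 3*5
= 1 + 3 + 15 = 19
b . b = 1^2 + 1^2 + 5^2
= 1 + 1 + 25 = 27
Coefficient = 19/27
In lowest terms: 19/27


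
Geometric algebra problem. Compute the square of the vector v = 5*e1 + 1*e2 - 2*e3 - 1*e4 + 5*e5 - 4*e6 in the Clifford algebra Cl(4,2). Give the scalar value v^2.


v^2 = sum of c_i^2 * e_i^2
Positive signature terms (e_i^2 = +1): 5^2 + 1^2 + (-2)^2 + (-1)^2 = 31
Negative signature terms (e_j^2 = -1): 5^2 + (-4)^2 = 41
v^2 = 31 - 41 = -10


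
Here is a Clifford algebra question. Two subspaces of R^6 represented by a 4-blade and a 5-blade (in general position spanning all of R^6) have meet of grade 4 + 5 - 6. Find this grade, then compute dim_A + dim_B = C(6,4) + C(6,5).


Meet grade = grade(A) + grade(B) - n
= 4 + 5 - 6 = 3
C(6,4) = 15
C(6,5) = 6
dim_A + dim_B = 15 + 6 = 21


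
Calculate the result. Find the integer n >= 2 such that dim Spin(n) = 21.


dim Spin(n) = dim so(n) = n(n-1)/2.
Solve n(n-1)/2 = 21, i.e. n^2 - n - 42 = 0.
Discriminant = 1 + 8*21 = 169
n = (1 + sqrt(169))/2 = (1 + 13)/2 = 7


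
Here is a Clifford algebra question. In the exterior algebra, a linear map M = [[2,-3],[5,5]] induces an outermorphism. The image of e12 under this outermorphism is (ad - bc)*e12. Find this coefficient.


The outermorphism of a linear map f sends e1^e2 to f(e1)^f(e2).
f(e1) = 2*e1 + 5*e2
f(e2) = -3*e1 + 5*e2
f(e1) ^ f(e2) = (2*e1 + 5*e2) ^ (-3*e1 + 5*e2)
= 2*5*e12 + 5*(-3)*e21
= (10 - (-15))*e12
= 25*e12
Coefficient = 25


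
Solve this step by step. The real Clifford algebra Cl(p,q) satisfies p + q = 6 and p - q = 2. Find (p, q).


We need p + q = 6 and p - q = 2.
Adding: 2p = 6 + 2 = 8, so p = 4.
Then q = 6 - 4 = 2.
(p, q) = (4, 2)


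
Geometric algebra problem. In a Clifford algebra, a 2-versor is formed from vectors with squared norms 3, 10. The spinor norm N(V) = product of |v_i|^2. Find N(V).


Spinor norm N(V) = |v1|^2 * |v2|^2 * ... * |v2|^2
= 3 * 10
Running product: 3, 30
N(V) = 30


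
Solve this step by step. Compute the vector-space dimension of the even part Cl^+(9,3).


Even subalgebra dimension = 2^(n-1)
n = 9 + 3 = 12
2^(12 - 1) = 2^11 = 2048
Verification: sum of C(12,k) for even k = 1 + 66 + 495 + 924 + 495 + 66 + 1 = 2048
Result = 2048


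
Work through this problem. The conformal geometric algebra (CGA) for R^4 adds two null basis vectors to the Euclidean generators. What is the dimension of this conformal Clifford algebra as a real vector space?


The conformal model of R^4 uses Cl(5,1): the 4 Euclidean generators plus two extra orthogonal generators e+ (e+^2 = +1) and e- (e-^2 = -1), from which the null vectors e0, einf are built.
Number of generators m = 4 + 2 = 6.
dim Cl(p,q) = 2^m = 2^6 = 64


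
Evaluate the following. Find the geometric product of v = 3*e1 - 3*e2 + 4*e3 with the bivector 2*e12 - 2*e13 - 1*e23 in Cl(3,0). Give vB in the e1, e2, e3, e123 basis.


vB has grade-1 (vector) and grade-3 (trivector) parts: vB = (v _| B) + (v ^ B).
Vector part <vB>_1:
  e1: -v2*b12 - v3*b13 = -(-3)*(2) - (4)*(-2) = 14
  e2: v1*b12 - v3*b23 = (3)*(2) - (4)*(-1) = 10
  e3: v1*b13 + v2*b23 = (3)*(-2) + (-3)*(-1) = -3
Trivector part <vB>_3:
  e123: v1*b23 - v2*b13 + v3*b12 = (3)*(-1) - (-3)*(-2) + (4)*(2) = -1
vB = 14*e1 + 10*e2 - 3*e3 - 1*e123


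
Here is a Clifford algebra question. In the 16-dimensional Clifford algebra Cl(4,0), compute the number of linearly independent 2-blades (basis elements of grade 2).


Number of grade-k basis blades in Cl(p,q) with n = p + q is C(n, k).
n = 4 + 0 = 4
C(4, 2) = 4! / (2! * 2!)
= 24 / (2 * 2)
= 6


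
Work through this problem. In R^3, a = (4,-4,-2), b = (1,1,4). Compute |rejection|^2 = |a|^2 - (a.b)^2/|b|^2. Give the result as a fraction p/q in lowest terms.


|a|^2 = 4^2 + (-4)^2 + (-2)^2 = 36
|b|^2 = 1^2 + 1^2 + 4^2 = 18
a . b = 4*1 + (-4)*1 + (-2)*4 = -8
(a.b)^2 = (-8)^2 = 64
|rej|^2 = 36 - 64/18
= (648 - 64)/18
= 584/18
In lowest terms: 292/9


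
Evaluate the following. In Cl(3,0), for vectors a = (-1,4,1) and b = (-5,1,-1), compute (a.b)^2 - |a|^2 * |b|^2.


a . b = (-1)*(-5) + 4*1 + 1*(-1)
= 5 + 4 + (-1) = 8
|a|^2 = (-1)^2 + 4^2 + 1^2 = 18
|b|^2 = (-5)^2 + 1^2 + (-1)^2 = 27
(a.b)^2 = 8^2 = 64
|a|^2 * |b|^2 = 18 * 27 = 486
Result = 64 - 486 = -422


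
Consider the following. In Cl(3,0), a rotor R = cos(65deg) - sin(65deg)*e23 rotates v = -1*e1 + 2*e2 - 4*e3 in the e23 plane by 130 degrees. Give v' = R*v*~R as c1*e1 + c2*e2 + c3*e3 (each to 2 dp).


Rotor R = cos(65deg) - sin(65deg)*e23
Rotation angle theta = 2 * 65 = 130 degrees in the e23 plane (e2 -> e3).
The component perpendicular to the plane (e1) is invariant: v'_1 = v1 = -1.00
cos(130deg) = -0.6428, sin(130deg) = 0.7660
v'_2 = v2*cos(theta) - v3*sin(theta) = 2*(-0.6428) - (-4)*0.7660 = 1.78
v'_3 = v2*sin(theta) + v3*cos(theta) = 2*0.7660 + (-4)*(-0.6428) = 4.10
v' = -1.00*e1 + 1.78*e2 + 4.10*e3


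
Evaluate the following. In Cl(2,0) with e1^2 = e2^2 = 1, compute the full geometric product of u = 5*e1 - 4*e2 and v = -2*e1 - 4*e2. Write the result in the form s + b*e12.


Expand: (5*e1 - 4*e2)(-2*e1 - 4*e2)
= 5*(-2)*e1e1 + 5*(-4)*e1e2 + (-4)*(-2)*e2e1 + (-4)*(-4)*e2e2
Using e1^2 = e2^2 = 1, e2e1 = -e1e2:
Scalar part s = 5*(-2) + (-4)*(-4) = -10 + 16 = 6
Bivector part b = 5*(-4) - (-4)*(-2) = -20 - 8 = -28
uv = 6 - 28*e12


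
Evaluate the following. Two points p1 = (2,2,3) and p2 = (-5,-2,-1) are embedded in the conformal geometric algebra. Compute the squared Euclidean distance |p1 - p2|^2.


p1 - p2 = (7, 4, 4)
|p1 - p2|^2 = 7^2 + 4^2 + 4^2
= 49 + 16 + 16
= 81


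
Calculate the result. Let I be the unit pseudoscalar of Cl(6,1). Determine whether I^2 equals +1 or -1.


The pseudoscalar I = e1...e_n (product of all n generators) of Cl(p,q) satisfies I^2 = (-1)^(q + n(n-1)/2).
p = 6, q = 1, n = p + q = 7
n(n-1)/2 = 7 * 6 / 2 = 21
Exponent = q + n(n-1)/2 = 1 + 21 = 22
I^2 = (-1)^22 = +1


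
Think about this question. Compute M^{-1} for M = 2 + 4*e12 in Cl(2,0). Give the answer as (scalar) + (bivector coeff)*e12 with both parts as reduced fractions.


M = 2 + 4*e12, where e12^2 = -1.
Since M commutes with its reverse ~M = a - b*e12, M * ~M = a^2 - b^2*e12^2 = a^2 + b^2.
So M^{-1} = ~M / (a^2 + b^2) = (a - b*e12)/(a^2 + b^2).
a^2 + b^2 = 4 + 16 = 20
Scalar part = 2/20 = 1/10
Bivector coeff = -4/20 = -1/5
M^{-1} = 1/10 - 1/5*e12


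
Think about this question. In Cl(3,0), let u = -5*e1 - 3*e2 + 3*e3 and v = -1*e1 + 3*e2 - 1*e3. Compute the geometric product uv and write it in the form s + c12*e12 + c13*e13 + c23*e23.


In Cl(3,0): e_i^2 = 1, e_ie_j = -e_je_i for i != j.
Scalar part = u . v = (-5)*(-1) + (-3)*3 + 3*(-1)
= 5 + (-9) + (-3) = -7
e12 coeff = (-5)*3 - (-3)*(-1) = -15 - 3 = -18
e13 coeff = (-5)*(-1) - 3*(-1) = 5 - (-3) = 8
e23 coeff = (-3)*(-1) - 3*3 = 3 - 9 = -6
uv = -7 - 18*e12 + 8*e13 - 6*e23


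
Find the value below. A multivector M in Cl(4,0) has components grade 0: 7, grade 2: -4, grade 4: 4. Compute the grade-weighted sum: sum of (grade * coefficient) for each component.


Grade-weighted sum = sum of grade_k * coefficient_k
0*7 = 0
2*(-4) = -8
4*4 = 16
Total = 0 + (-8) + 16 = 8


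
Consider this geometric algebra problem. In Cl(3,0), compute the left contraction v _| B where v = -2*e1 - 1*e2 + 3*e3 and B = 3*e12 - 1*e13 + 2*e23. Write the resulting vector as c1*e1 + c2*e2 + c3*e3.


Left contraction v _| B = <vB>_1 (grade-1 part of the geometric product vB).
Using e1_|e12 = e2, e2_|e12 = -e1, e1_|e13 = e3, e3_|e13 = -e1, e2_|e23 = e3, e3_|e23 = -e2:
e1 coeff: -v2*b12 - v3*b13 = -(-1)*(3) - (3)*(-1) = 6
e2 coeff: v1*b12 - v3*b23 = (-2)*(3) - (3)*(2) = -12
e3 coeff: v1*b13 + v2*b23 = (-2)*(-1) + (-1)*(2) = 0
v _| B = 6*e1 - 12*e2 + 0*e3


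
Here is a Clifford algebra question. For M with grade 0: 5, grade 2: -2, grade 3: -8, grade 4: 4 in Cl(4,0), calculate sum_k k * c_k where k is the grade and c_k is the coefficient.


Grade-weighted sum = sum of grade_k * coefficient_k
0*5 = 0
2*(-2) = -4
3*(-8) = -24
4*4 = 16
Total = 0 + (-4) + (-24) + 16 = -12


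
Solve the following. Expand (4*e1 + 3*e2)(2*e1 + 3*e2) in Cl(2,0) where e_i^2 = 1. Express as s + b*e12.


Expand: (4*e1 + 3*e2)(2*e1 + 3*e2)
= 4*2*e1e1 + 4*3*e1e2 + 3*2*e2e1 + 3*3*e2e2
Using e1^2 = e2^2 = 1, e2e1 = -e1e2:
Scalar part s = 4*2 + 3*3 = 8 + 9 = 17
Bivector part b = 4*3 - 3*2 = 12 - 6 = 6
uv = 17 + 6*e12


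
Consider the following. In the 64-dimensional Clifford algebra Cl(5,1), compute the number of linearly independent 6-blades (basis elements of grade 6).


Number of grade-k basis blades in Cl(p,q) with n = p + q is C(n, k).
n = 5 + 1 = 6
C(6, 6) = 6! / (6! * 0!)
= 720 / (720 * 1)
= 1


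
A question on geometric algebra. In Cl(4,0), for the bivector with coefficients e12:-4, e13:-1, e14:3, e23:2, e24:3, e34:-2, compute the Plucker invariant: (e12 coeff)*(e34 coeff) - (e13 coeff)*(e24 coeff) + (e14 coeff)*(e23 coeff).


Plucker relation: af - be + cd
a*f = (-4)*(-2) = 8
b*e = (-1)*3 = -3
c*d = 3*2 = 6
af - be + cd = 8 - (-3) + 6
= 17


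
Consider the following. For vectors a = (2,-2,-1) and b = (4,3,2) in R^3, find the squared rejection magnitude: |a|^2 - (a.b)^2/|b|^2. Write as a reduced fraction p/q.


|a|^2 = 2^2 + (-2)^2 + (-1)^2 = 9
|b|^2 = 4^2 + 3^2 + 2^2 = 29
a . b = 2*4 + (-2)*3 + (-1)*2 = 0
(a.b)^2 = 0^2 = 0
|rej|^2 = 9 - 0/29
= (261 - 0)/29
= 261/29
In lowest terms: 9/1


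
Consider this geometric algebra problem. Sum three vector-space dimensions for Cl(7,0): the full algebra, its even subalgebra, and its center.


n = 7 + 0 = 7
Total dim = 2^7 = 128
Even subalgebra dim = 2^6 = 64
n is odd, so center dim = 2
Sum = 128 + 64 + 2 = 194


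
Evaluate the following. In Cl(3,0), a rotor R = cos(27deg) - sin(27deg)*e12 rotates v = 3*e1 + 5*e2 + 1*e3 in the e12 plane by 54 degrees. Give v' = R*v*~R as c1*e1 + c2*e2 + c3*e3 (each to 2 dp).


Rotor R = cos(27deg) - sin(27deg)*e12
Rotation angle theta = 2 * 27 = 54 degrees in the e12 plane (e1 -> e2).
The component perpendicular to the plane (e3) is invariant: v'_3 = v3 = 1.00
cos(54deg) = 0.5878, sin(54deg) = 0.8090
v'_1 = v1*cos(theta) - v2*sin(theta) = 3*0.5878 - 5*0.8090 = -2.28
v'_2 = v1*sin(theta) + v2*cos(theta) = 3*0.8090 + 5*0.5878 = 5.37
v' = -2.28*e1 + 5.37*e2 + 1.00*e3


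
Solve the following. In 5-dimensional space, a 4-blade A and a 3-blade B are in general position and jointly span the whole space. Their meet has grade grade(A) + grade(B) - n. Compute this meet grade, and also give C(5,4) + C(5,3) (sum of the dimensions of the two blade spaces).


Meet grade = grade(A) + grade(B) - n
= 4 + 3 - 5 = 2
C(5,4) = 5
C(5,3) = 10
dim_A + dim_B = 5 + 10 = 15


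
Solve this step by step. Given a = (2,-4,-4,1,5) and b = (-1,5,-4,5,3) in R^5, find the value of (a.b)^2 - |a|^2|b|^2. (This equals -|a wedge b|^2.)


a . b = 2*(-1) + (-4)*5 + (-4)*(-4) + 1*5 + 5*3
= -2 + (-20) + 16 + 5 + 15 = 14
|a|^2 = 2^2 + (-4)^2 + (-4)^2 + 1^2 + 5^2 = 62
|b|^2 = (-1)^2 + 5^2 + (-4)^2 + 5^2 + 3^2 = 76
(a.b)^2 = 14^2 = 196
|a|^2 * |b|^2 = 62 * 76 = 4712
Result = 196 - 4712 = -4516


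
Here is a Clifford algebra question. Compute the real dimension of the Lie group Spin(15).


Spin(n) double-covers SO(n); both have Lie algebra so(n) of dimension n(n-1)/2.
n = 15
n(n-1) = 15 * 14 = 210
dim Spin(15) = 210/2 = 105


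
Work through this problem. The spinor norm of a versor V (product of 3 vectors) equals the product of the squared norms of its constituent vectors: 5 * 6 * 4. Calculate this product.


Spinor norm N(V) = |v1|^2 * |v2|^2 * ... * |v3|^2
= 5 * 6 * 4
Running product: 5, 30, 120
N(V) = 120


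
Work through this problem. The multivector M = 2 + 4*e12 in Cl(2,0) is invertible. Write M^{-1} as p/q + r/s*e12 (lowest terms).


M = 2 + 4*e12, where e12^2 = -1.
Since M commutes with its reverse ~M = a - b*e12, M * ~M = a^2 - b^2*e12^2 = a^2 + b^2.
So M^{-1} = ~M / (a^2 + b^2) = (a - b*e12)/(a^2 + b^2).
a^2 + b^2 = 4 + 16 = 20
Scalar part = 2/20 = 1/10
Bivector coeff = -4/20 = -1/5
M^{-1} = 1/10 - 1/5*e12


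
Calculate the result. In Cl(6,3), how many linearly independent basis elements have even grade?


Even subalgebra dimension = 2^(n-1)
n = 6 + 3 = 9
2^(9 - 1) = 2^8 = 256
Verification: sum of C(9,k) for even k = 1 + 36 + 126 + 84 + 9 = 256
Result = 256


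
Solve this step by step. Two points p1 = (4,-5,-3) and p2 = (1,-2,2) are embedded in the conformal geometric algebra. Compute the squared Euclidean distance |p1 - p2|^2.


p1 - p2 = (3, -3, -5)
|p1 - p2|^2 = 3^2 + (-3)^2 + (-5)^2
= 9 + 9 + 25
= 43


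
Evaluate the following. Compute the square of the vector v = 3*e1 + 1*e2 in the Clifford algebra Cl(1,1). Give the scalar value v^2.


v^2 = sum of c_i^2 * e_i^2
Positive signature terms (e_i^2 = +1): 3^2 = 9
Negative signature terms (e_j^2 = -1): 1^2 = 1
v^2 = 9 - 1 = 8


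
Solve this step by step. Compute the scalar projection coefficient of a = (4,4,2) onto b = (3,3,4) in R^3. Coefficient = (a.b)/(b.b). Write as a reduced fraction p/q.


Projection coefficient = (a . b) / (b . b)
a . b = 4*3 + 4*3 + 2*4
= 12 + 12 + 8 = 32
b . b = 3^2 + 3^2 + 4^2
= 9 + 9 + 16 = 34
Coefficient = 32/34
In lowest terms: 16/17


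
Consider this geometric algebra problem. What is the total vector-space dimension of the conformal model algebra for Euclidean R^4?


The conformal model of R^4 uses Cl(5,1): the 4 Euclidean generators plus two extra orthogonal generators e+ (e+^2 = +1) and e- (e-^2 = -1), from which the null vectors e0, einf are built.
Number of generators m = 4 + 2 = 6.
dim Cl(p,q) = 2^m = 2^6 = 64


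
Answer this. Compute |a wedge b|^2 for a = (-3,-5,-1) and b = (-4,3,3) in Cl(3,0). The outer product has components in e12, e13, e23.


a wedge b = (a1*b2 - a2*b1)*e12 + (a1*b3 - a3*b1)*e13 + (a2*b3 - a3*b2)*e23
e12 coeff: (-3)*3 - (-5)*(-4) = -9 - 20 = -29
e13 coeff: (-3)*3 - (-1)*(-4) = -9 - 4 = -13
e23 coeff: (-5)*3 - (-1)*3 = -15 - (-3) = -12
|a wedge b|^2 = (-29)^2 + (-13)^2 + (-12)^2
= 841 + 169 + 144
= 1154


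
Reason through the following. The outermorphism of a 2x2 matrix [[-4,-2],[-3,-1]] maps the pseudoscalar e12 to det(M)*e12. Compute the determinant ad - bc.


The outermorphism of a linear map f sends e1^e2 to f(e1)^f(e2).
f(e1) = -4*e1 - 3*e2
f(e2) = -2*e1 - 1*e2
f(e1) ^ f(e2) = (-4*e1 - 3*e2) ^ (-2*e1 - 1*e2)
= (-4)*(-1)*e12 + (-3)*(-2)*e21
= (4 - 6)*e12
= -2*e12
Coefficient = -2


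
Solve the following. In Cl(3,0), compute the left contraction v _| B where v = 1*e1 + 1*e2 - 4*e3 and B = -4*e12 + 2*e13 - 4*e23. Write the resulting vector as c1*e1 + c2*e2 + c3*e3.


Left contraction v _| B = <vB>_1 (grade-1 part of the geometric product vB).
Using e1_|e12 = e2, e2_|e12 = -e1, e1_|e13 = e3, e3_|e13 = -e1, e2_|e23 = e3, e3_|e23 = -e2:
e1 coeff: -v2*b12 - v3*b13 = -(1)*(-4) - (-4)*(2) = 12
e2 coeff: v1*b12 - v3*b23 = (1)*(-4) - (-4)*(-4) = -20
e3 coeff: v1*b13 + v2*b23 = (1)*(2) + (1)*(-4) = -2
v _| B = 12*e1 - 20*e2 - 2*e3


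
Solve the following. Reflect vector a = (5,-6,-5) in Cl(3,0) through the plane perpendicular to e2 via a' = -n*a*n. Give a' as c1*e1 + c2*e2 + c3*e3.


Reflection formula: a' = -n*a*n, with n = e2 (unit vector, n^2 = 1).
For reflection through hyperplane perp to e2:
The component along e2 flips sign, others stay.
a = (5, -6, -5)
a' = (5, 6, -5)
a' = 5*e1 + 6*e2 - 5*e3


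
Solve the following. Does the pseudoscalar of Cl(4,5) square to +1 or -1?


The pseudoscalar I = e1...e_n (product of all n generators) of Cl(p,q) satisfies I^2 = (-1)^(q + n(n-1)/2).
p = 4, q = 5, n = p + q = 9
n(n-1)/2 = 9 * 8 / 2 = 36
Exponent = q + n(n-1)/2 = 5 + 36 = 41
I^2 = (-1)^41 = -1


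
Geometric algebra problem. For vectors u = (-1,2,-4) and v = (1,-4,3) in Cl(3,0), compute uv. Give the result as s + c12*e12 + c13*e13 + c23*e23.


In Cl(3,0): e_i^2 = 1, e_ie_j = -e_je_i for i != j.
Scalar part = u . v = (-1)*1 + 2*(-4) + (-4)*3
= -1 + (-8) + (-12) = -21
e12 coeff = (-1)*(-4) - 2*1 = 4 - 2 = 2
e13 coeff = (-1)*3 - (-4)*1 = -3 - (-4) = 1
e23 coeff = 2*3 - (-4)*(-4) = 6 - 16 = -10
uv = -21 + 2*e12 + 1*e13 - 10*e23


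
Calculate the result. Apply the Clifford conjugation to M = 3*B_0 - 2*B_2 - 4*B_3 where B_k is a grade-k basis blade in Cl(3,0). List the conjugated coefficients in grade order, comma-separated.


Clifford conjugate sign for grade k: (-1)^(k(k+1)/2)
Grade 0: (-1)^(0*1/2) = (-1)^0 = 1, coeff 3 -> 3
Grade 2: (-1)^(2*3/2) = (-1)^3 = -1, coeff -2 -> 2
Grade 3: (-1)^(3*4/2) = (-1)^6 = 1, coeff -4 -> -4
Conjugated coefficients: 3, 2, -4


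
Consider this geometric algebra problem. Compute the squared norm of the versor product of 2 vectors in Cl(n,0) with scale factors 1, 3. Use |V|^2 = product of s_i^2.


Each vector v_i has |v_i|^2 = s_i^2
Squared scales: 1^2 = 1, 3^2 = 9
|V|^2 = 1 * 9
= 9
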